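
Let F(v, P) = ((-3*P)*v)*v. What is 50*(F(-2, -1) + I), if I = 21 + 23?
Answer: 2800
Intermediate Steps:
I = 44
F(v, P) = -3*P*v² (F(v, P) = (-3*P*v)*v = -3*P*v²)
50*(F(-2, -1) + I) = 50*(-3*(-1)*(-2)² + 44) = 50*(-3*(-1)*4 + 44) = 50*(12 + 44) = 50*56 = 2800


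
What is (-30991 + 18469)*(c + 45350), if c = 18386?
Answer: -798102192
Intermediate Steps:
(-30991 + 18469)*(c + 45350) = (-30991 + 18469)*(18386 + 45350) = -12522*63736 = -798102192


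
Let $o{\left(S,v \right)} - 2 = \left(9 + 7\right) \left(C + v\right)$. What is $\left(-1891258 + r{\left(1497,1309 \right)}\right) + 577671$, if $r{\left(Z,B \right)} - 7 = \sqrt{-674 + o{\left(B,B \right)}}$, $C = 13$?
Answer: $-1313580 + 64 \sqrt{5} \approx -1.3134 \cdot 10^{6}$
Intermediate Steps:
$o{\left(S,v \right)} = 210 + 16 v$ ($o{\left(S,v \right)} = 2 + \left(9 + 7\right) \left(13 + v\right) = 2 + 16 \left(13 + v\right) = 2 + \left(208 + 16 v\right) = 210 + 16 v$)
$r{\left(Z,B \right)} = 7 + \sqrt{-464 + 16 B}$ ($r{\left(Z,B \right)} = 7 + \sqrt{-674 + \left(210 + 16 B\right)} = 7 + \sqrt{-464 + 16 B}$)
$\left(-1891258 + r{\left(1497,1309 \right)}\right) + 577671 = \left(-1891258 + \left(7 + 4 \sqrt{-29 + 1309}\right)\right) + 577671 = \left(-1891258 + \left(7 + 4 \sqrt{1280}\right)\right) + 577671 = \left(-1891258 + \left(7 + 4 \cdot 16 \sqrt{5}\right)\right) + 577671 = \left(-1891258 + \left(7 + 64 \sqrt{5}\right)\right) + 577671 = \left(-1891251 + 64 \sqrt{5}\right) + 577671 = -1313580 + 64 \sqrt{5}$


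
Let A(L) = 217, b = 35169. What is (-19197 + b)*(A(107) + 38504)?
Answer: 618451812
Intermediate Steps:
(-19197 + b)*(A(107) + 38504) = (-19197 + 35169)*(217 + 38504) = 15972*38721 = 618451812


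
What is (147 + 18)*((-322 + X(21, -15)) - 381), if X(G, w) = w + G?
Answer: -115005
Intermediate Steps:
X(G, w) = G + w
(147 + 18)*((-322 + X(21, -15)) - 381) = (147 + 18)*((-322 + (21 - 15)) - 381) = 165*((-322 + 6) - 381) = 165*(-316 - 381) = 165*(-697) = -115005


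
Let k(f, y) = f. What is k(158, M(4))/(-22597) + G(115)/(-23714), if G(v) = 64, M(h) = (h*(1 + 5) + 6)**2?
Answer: -2596510/267932629 ≈ -0.0096909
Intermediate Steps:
M(h) = (6 + 6*h)**2 (M(h) = (h*6 + 6)**2 = (6*h + 6)**2 = (6 + 6*h)**2)
k(158, M(4))/(-22597) + G(115)/(-23714) = 158/(-22597) + 64/(-23714) = 158*(-1/22597) + 64*(-1/23714) = -158/22597 - 32/11857 = -2596510/267932629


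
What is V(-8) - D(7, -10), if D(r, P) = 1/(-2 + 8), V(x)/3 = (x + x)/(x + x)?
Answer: 17/6 ≈ 2.8333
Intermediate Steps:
V(x) = 3 (V(x) = 3*((x + x)/(x + x)) = 3*((2*x)/((2*x))) = 3*((2*x)*(1/(2*x))) = 3*1 = 3)
D(r, P) = 1/6
V(-8) - D(7, -10) = 3 - 1*1/6 = 3 - 1/6 = 17/6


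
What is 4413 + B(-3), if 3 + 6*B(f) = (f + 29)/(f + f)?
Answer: 39706/9 ≈ 4411.8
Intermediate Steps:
B(f) = -½ + (29 + f)/(12*f) (B(f) = -½ + ((f + 29)/(f + f))/6 = -½ + ((29 + f)/((2*f)))/6 = -½ + ((29 + f)*(1/(2*f)))/6 = -½ + ((29 + f)/(2*f))/6 = -½ + (29 + f)/(12*f))
4413 + B(-3) = 4413 + (1/12)*(29 - 5*(-3))/(-3) = 4413 + (1/12)*(-⅓)*(29 + 15) = 4413 + (1/12)*(-⅓)*44 = 4413 - 11/9 = 39706/9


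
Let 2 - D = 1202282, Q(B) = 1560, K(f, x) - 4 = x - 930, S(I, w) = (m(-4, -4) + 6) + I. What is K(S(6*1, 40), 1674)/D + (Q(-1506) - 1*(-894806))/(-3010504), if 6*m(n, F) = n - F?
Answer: -67495923217/226216796820 ≈ -0.29837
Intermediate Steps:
m(n, F) = -F/6 + n/6 (m(n, F) = (n - F)/6 = -F/6 + n/6)
S(I, w) = 6 + I (S(I, w) = ((-⅙*(-4) + (⅙)*(-4)) + 6) + I = ((⅔ - ⅔) + 6) + I = (0 + 6) + I = 6 + I)
K(f, x) = -926 + x (K(f, x) = 4 + (x - 930) = 4 + (-930 + x) = -926 + x)
D = -1202280 (D = 2 - 1*1202282 = 2 - 1202282 = -1202280)
K(S(6*1, 40), 1674)/D + (Q(-1506) - 1*(-894806))/(-3010504) = (-926 + 1674)/(-1202280) + (1560 - 1*(-894806))/(-3010504) = 748*(-1/1202280) + (1560 + 894806)*(-1/3010504) = -187/300570 + 896366*(-1/3010504) = -187/300570 - 448183/1505252 = -67495923217/226216796820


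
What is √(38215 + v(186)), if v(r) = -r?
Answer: √38029 ≈ 195.01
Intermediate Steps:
√(38215 + v(186)) = √(38215 - 1*186) = √(38215 - 186) = √38029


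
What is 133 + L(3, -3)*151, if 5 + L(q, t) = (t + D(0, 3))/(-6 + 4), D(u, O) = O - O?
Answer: -791/2 ≈ -395.50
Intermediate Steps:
D(u, O) = 0
L(q, t) = -5 - t/2 (L(q, t) = -5 + (t + 0)/(-6 + 4) = -5 + t/(-2) = -5 + t*(-1/2) = -5 - t/2)
133 + L(3, -3)*151 = 133 + (-5 - 1/2*(-3))*151 = 133 + (-5 + 3/2)*151 = 133 - 7/2*151 = 133 - 1057/2 = -791/2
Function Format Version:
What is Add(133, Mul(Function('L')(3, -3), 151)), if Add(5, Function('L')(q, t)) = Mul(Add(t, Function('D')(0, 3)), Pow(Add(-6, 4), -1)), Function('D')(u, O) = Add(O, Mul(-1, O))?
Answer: Rational(-791, 2) ≈ -395.50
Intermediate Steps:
Function('D')(u, O) = 0
Function('L')(q, t) = Add(-5, Mul(Rational(-1, 2), t)) (Function('L')(q, t) = Add(-5, Mul(Add(t, 0), Pow(Add(-6, 4), -1))) = Add(-5, Mul(t, Pow(-2, -1))) = Add(-5, Mul(t, Rational(-1, 2))) = Add(-5, Mul(Rational(-1, 2), t)))
Add(133, Mul(Function('L')(3, -3), 151)) = Add(133, Mul(Add(-5, Mul(Rational(-1, 2), -3)), 151)) = Add(133, Mul(Add(-5, Rational(3, 2)), 151)) = Add(133, Mul(Rational(-7, 2), 151)) = Add(133, Rational(-1057, 2)) = Rational(-791, 2)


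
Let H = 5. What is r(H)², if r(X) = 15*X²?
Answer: 140625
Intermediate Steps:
r(H)² = (15*5²)² = (15*25)² = 375² = 140625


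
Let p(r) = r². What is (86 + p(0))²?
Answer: 7396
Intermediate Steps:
(86 + p(0))² = (86 + 0²)² = (86 + 0)² = 86² = 7396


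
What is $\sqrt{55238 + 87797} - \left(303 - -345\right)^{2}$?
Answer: $-419904 + \sqrt{143035} \approx -4.1953 \cdot 10^{5}$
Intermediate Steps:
$\sqrt{55238 + 87797} - \left(303 - -345\right)^{2} = \sqrt{143035} - \left(303 + 345\right)^{2} = \sqrt{143035} - 648^{2} = \sqrt{143035} - 419904 = -419904 + \sqrt{143035}$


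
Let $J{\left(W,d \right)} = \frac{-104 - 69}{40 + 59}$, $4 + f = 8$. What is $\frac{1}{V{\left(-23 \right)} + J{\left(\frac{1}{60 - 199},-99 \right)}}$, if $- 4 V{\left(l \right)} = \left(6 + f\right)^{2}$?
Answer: $- \frac{99}{2648} \approx -0.037387$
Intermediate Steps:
$f = 4$ ($f = -4 + 8 = 4$)
$V{\left(l \right)} = -25$ ($V{\left(l \right)} = - \frac{\left(6 + 4\right)^{2}}{4} = - \frac{10^{2}}{4} = \left(- \frac{1}{4}\right) 100 = -25$)
$J{\left(W,d \right)} = - \frac{173}{99}$
$\frac{1}{V{\left(-23 \right)} + J{\left(\frac{1}{60 - 199},-99 \right)}} = \frac{1}{-25 - \frac{173}{99}} = \frac{1}{- \frac{2648}{99}} = - \frac{99}{2648}$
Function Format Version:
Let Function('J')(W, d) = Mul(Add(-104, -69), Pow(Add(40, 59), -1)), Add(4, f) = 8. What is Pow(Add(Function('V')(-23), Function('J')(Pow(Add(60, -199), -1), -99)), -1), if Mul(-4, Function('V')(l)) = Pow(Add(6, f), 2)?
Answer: Rational(-99, 2648) ≈ -0.037387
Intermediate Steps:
f = 4 (f = Add(-4, 8) = 4)
Function('V')(l) = -25 (Function('V')(l) = Mul(Rational(-1, 4), Pow(Add(6, 4), 2)) = Mul(Rational(-1, 4), Pow(10, 2)) = Mul(Rational(-1, 4), 100) = -25)
Function('J')(W, d) = Rational(-173, 99) (Function('J')(W, d) = Mul(-173, Pow(99, -1)) = Mul(-173, Rational(1, 99)) = Rational(-173, 99))
Pow(Add(Function('V')(-23), Function('J')(Pow(Add(60, -199), -1), -99)), -1) = Pow(Add(-25, Rational(-173, 99)), -1) = Pow(Rational(-2648, 99), -1) = Rational(-99, 2648)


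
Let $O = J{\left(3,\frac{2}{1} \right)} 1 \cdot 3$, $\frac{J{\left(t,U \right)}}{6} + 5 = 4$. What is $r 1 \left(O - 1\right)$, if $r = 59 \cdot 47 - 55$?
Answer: $-51642$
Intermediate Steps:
$J{\left(t,U \right)} = -6$ ($J{\left(t,U \right)} = -30 + 6 \cdot 4 = -30 + 24 = -6$)
$r = 2718$ ($r = 2773 - 55 = 2718$)
$O = -18$ ($O = \left(-6\right) 1 \cdot 3 = \left(-6\right) 3 = -18$)
$r 1 \left(O - 1\right) = 2718 \cdot 1 \left(-18 - 1\right) = 2718 \cdot 1 \left(-19\right) = 2718 \left(-19\right) = -51642$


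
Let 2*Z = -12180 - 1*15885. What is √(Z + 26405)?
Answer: 7*√1010/2 ≈ 111.23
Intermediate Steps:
Z = -28065/2 (Z = (-12180 - 1*15885)/2 = (-12180 - 15885)/2 = (½)*(-28065) = -28065/2 ≈ -14033.)
√(Z + 26405) = √(-28065/2 + 26405) = √(24745/2) = 7*√1010/2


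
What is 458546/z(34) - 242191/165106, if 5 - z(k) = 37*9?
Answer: -18947033631/13538692 ≈ -1399.5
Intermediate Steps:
z(k) = -328 (z(k) = 5 - 37*9 = 5 - 1*333 = 5 - 333 = -328)
458546/z(34) - 242191/165106 = 458546/(-328) - 242191/165106 = 458546*(-1/328) - 242191*1/165106 = -229273/164 - 242191/165106 = -18947033631/13538692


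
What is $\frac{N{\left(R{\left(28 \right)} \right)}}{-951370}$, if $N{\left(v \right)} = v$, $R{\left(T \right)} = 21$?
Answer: $- \frac{3}{135910} \approx -2.2073 \cdot 10^{-5}$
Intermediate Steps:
$\frac{N{\left(R{\left(28 \right)} \right)}}{-951370} = \frac{21}{-951370} = 21 \left(- \frac{1}{951370}\right) = - \frac{3}{135910}$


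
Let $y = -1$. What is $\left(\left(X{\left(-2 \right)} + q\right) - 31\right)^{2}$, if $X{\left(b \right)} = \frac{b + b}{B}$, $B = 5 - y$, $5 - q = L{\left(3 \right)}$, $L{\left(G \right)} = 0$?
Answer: $\frac{6400}{9} \approx 711.11$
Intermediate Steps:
$q = 5$ ($q = 5 - 0 = 5 + 0 = 5$)
$B = 6$ ($B = 5 - -1 = 5 + 1 = 6$)
$X{\left(b \right)} = \frac{b}{3}$ ($X{\left(b \right)} = \frac{b + b}{6} = 2 b \frac{1}{6} = \frac{b}{3}$)
$\left(\left(X{\left(-2 \right)} + q\right) - 31\right)^{2} = \left(\left(\frac{1}{3} \left(-2\right) + 5\right) - 31\right)^{2} = \left(\left(- \frac{2}{3} + 5\right) - 31\right)^{2} = \left(\frac{13}{3} - 31\right)^{2} = \left(- \frac{80}{3}\right)^{2} = \frac{6400}{9}$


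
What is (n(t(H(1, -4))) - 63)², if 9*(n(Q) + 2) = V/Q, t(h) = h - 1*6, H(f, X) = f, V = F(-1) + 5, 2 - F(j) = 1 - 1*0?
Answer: 954529/225 ≈ 4242.4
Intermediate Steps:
F(j) = 1 (F(j) = 2 - (1 - 1*0) = 2 - (1 + 0) = 2 - 1*1 = 2 - 1 = 1)
V = 6 (V = 1 + 5 = 6)
t(h) = -6 + h (t(h) = h - 6 = -6 + h)
n(Q) = -2 + 2/(3*Q) (n(Q) = -2 + (6/Q)/9 = -2 + 2/(3*Q))
(n(t(H(1, -4))) - 63)² = ((-2 + 2/(3*(-6 + 1))) - 63)² = ((-2 + (⅔)/(-5)) - 63)² = ((-2 + (⅔)*(-⅕)) - 63)² = ((-2 - 2/15) - 63)² = (-32/15 - 63)² = (-977/15)² = 954529/225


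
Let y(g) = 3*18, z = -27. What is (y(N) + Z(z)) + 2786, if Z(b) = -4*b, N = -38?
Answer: 2948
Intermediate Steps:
y(g) = 54
(y(N) + Z(z)) + 2786 = (54 - 4*(-27)) + 2786 = (54 + 108) + 2786 = 162 + 2786 = 2948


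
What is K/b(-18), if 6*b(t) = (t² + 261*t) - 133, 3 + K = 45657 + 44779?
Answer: -542598/4507 ≈ -120.39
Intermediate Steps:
K = 90433 (K = -3 + (45657 + 44779) = -3 + 90436 = 90433)
b(t) = -133/6 + t²/6 + 87*t/2 (b(t) = ((t² + 261*t) - 133)/6 = (-133 + t² + 261*t)/6 = -133/6 + t²/6 + 87*t/2)
K/b(-18) = 90433/(-133/6 + (⅙)*(-18)² + (87/2)*(-18)) = 90433/(-133/6 + (⅙)*324 - 783) = 90433/(-133/6 + 54 - 783) = 90433/(-4507/6) = 90433*(-6/4507) = -542598/4507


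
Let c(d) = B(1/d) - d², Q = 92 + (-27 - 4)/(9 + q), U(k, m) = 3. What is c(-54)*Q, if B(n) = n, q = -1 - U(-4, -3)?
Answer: -4503499/18 ≈ -2.5019e+5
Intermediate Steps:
q = -4 (q = -1 - 1*3 = -1 - 3 = -4)
Q = 429/5 (Q = 92 + (-27 - 4)/(9 - 4) = 92 - 31/5 = 429/5 ≈ 85.800)
c(d) = 1/d - d²
c(-54)*Q = ((1 - 1*(-54)³)/(-54))*(429/5) = -(1 - 1*(-157464))/54*(429/5) = -(1 + 157464)/54*(429/5) = -1/54*157465*(429/5) = -157465/54*429/5 = -4503499/18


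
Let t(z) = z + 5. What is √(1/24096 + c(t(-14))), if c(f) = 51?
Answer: √1850718882/6024 ≈ 7.1414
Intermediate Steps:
t(z) = 5 + z
√(1/24096 + c(t(-14))) = √(1/24096 + 51) = √(1228897/24096) = √1850718882/6024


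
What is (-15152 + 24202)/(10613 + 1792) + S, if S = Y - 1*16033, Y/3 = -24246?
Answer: -220239041/2481 ≈ -88770.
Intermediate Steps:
Y = -72738 (Y = 3*(-24246) = -72738)
S = -88771 (S = -72738 - 1*16033 = -72738 - 16033 = -88771)
(-15152 + 24202)/(10613 + 1792) + S = (-15152 + 24202)/(10613 + 1792) - 88771 = 9050/12405 - 88771 = 9050*(1/12405) - 88771 = 1810/2481 - 88771 = -220239041/2481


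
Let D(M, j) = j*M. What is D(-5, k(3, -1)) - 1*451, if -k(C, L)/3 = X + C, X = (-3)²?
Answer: -271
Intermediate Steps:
X = 9
k(C, L) = -27 - 3*C (k(C, L) = -3*(9 + C) = -27 - 3*C)
D(M, j) = M*j
D(-5, k(3, -1)) - 1*451 = -5*(-27 - 3*3) - 1*451 = -5*(-27 - 9) - 451 = -5*(-36) - 451 = 180 - 451 = -271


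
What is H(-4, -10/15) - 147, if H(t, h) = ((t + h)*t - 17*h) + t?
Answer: -121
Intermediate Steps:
H(t, h) = t - 17*h + t*(h + t) (H(t, h) = ((h + t)*t - 17*h) + t = (t*(h + t) - 17*h) + t = (-17*h + t*(h + t)) + t = t - 17*h + t*(h + t))
H(-4, -10/15) - 147 = (-4 + (-4)² - (-170)/15 - 10/15*(-4)) - 147 = (-4 + 16 - (-170)/15 - 10*1/15*(-4)) - 147 = (-4 + 16 - 17*(-⅔) - ⅔*(-4)) - 147 = (-4 + 16 + 34/3 + 8/3) - 147 = 26 - 147 = -121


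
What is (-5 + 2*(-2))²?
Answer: 81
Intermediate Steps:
(-5 + 2*(-2))² = (-5 - 4)² = (-9)² = 81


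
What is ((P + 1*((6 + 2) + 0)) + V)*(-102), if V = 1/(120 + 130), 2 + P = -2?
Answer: -51051/125 ≈ -408.41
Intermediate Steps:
P = -4 (P = -2 - 2 = -4)
V = 1/250 ≈ 0.0040000
((P + 1*((6 + 2) + 0)) + V)*(-102) = ((-4 + 1*((6 + 2) + 0)) + 1/250)*(-102) = ((-4 + 1*(8 + 0)) + 1/250)*(-102) = ((-4 + 1*8) + 1/250)*(-102) = ((-4 + 8) + 1/250)*(-102) = (4 + 1/250)*(-102) = (1001/250)*(-102) = -51051/125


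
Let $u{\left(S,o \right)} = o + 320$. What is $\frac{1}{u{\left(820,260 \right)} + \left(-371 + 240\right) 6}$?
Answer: $- \frac{1}{206} \approx -0.0048544$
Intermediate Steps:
$u{\left(S,o \right)} = 320 + o$
$\frac{1}{u{\left(820,260 \right)} + \left(-371 + 240\right) 6} = \frac{1}{\left(320 + 260\right) + \left(-371 + 240\right) 6} = \frac{1}{580 - 786} = \frac{1}{-206} = - \frac{1}{206}$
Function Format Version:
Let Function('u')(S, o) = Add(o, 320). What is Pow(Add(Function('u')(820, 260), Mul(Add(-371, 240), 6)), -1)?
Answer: Rational(-1, 206) ≈ -0.0048544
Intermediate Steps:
Function('u')(S, o) = Add(320, o)
Pow(Add(Function('u')(820, 260), Mul(Add(-371, 240), 6)), -1) = Pow(Add(Add(320, 260), Mul(Add(-371, 240), 6)), -1) = Pow(Add(580, Mul(-131, 6)), -1) = Pow(Add(580, -786), -1) = Pow(-206, -1) = Rational(-1, 206)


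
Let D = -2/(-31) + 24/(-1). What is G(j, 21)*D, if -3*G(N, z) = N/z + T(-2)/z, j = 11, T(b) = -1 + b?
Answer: 848/279 ≈ 3.0394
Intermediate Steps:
G(N, z) = 1/z - N/(3*z) (G(N, z) = -(N/z + (-1 - 2)/z)/3 = -(N/z - 3/z)/3 = -(-3/z + N/z)/3 = 1/z - N/(3*z))
D = -742/31 (D = -2*(-1/31) + 24*(-1) = 2/31 - 24 = -742/31 ≈ -23.935)
G(j, 21)*D = ((⅓)*(3 - 1*11)/21)*(-742/31) = ((⅓)*(1/21)*(3 - 11))*(-742/31) = ((⅓)*(1/21)*(-8))*(-742/31) = -8/63*(-742/31) = 848/279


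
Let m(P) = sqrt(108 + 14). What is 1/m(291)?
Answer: sqrt(122)/122 ≈ 0.090536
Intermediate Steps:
m(P) = sqrt(122)
1/m(291) = 1/(sqrt(122)) = sqrt(122)/122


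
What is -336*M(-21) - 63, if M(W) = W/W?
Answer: -399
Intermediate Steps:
M(W) = 1
-336*M(-21) - 63 = -336*1 - 63 = -336 - 63 = -399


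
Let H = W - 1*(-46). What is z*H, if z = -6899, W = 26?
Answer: -496728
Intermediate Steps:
H = 72 (H = 26 - 1*(-46) = 26 + 46 = 72)
z*H = -6899*72 = -496728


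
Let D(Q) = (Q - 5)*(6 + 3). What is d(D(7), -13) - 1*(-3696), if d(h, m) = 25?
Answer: 3721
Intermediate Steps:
D(Q) = -45 + 9*Q (D(Q) = (-5 + Q)*9 = -45 + 9*Q)
d(D(7), -13) - 1*(-3696) = 25 - 1*(-3696) = 25 + 3696 = 3721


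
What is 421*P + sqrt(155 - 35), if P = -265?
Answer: -111565 + 2*sqrt(30) ≈ -1.1155e+5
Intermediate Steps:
421*P + sqrt(155 - 35) = 421*(-265) + sqrt(155 - 35) = -111565 + sqrt(120) = -111565 + 2*sqrt(30)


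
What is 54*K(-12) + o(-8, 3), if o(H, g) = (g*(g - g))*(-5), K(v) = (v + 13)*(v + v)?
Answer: -1296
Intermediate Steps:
K(v) = 2*v*(13 + v) (K(v) = (13 + v)*(2*v) = 2*v*(13 + v))
o(H, g) = 0 (o(H, g) = (g*0)*(-5) = 0*(-5) = 0)
54*K(-12) + o(-8, 3) = 54*(2*(-12)*(13 - 12)) + 0 = 54*(2*(-12)*1) + 0 = 54*(-24) + 0 = -1296 + 0 = -1296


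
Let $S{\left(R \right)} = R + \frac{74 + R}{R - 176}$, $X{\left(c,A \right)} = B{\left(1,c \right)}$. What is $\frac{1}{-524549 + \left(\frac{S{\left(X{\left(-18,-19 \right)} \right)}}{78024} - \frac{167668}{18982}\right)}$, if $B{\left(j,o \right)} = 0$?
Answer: $- \frac{65166268992}{34183476847469183} \approx -1.9064 \cdot 10^{-6}$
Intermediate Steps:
$X{\left(c,A \right)} = 0$
$S{\left(R \right)} = R + \frac{74 + R}{-176 + R}$
$\frac{1}{-524549 + \left(\frac{S{\left(X{\left(-18,-19 \right)} \right)}}{78024} - \frac{167668}{18982}\right)} = \frac{1}{-524549 - \left(\frac{83834}{9491} - \frac{\frac{1}{-176 + 0} \left(74 + 0^{2} - 0\right)}{78024}\right)} = \frac{1}{-524549 - \left(\frac{83834}{9491} - \frac{74 + 0 + 0}{-176} \cdot \frac{1}{78024}\right)} = \frac{1}{-524549 - \left(\frac{83834}{9491} - \left(- \frac{1}{176}\right) 74 \cdot \frac{1}{78024}\right)} = \frac{1}{-524549 - \frac{575613984575}{65166268992}} = \frac{1}{- \frac{34183476847469183}{65166268992}} = - \frac{65166268992}{34183476847469183}$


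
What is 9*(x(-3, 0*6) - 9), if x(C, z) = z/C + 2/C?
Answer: -87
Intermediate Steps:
x(C, z) = 2/C + z/C
9*(x(-3, 0*6) - 9) = 9*((2 + 0*6)/(-3) - 9) = 9*(-(2 + 0)/3 - 9) = 9*(-⅓*2 - 9) = 9*(-⅔ - 9) = 9*(-29/3) = -87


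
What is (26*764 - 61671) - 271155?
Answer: -312962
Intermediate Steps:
(26*764 - 61671) - 271155 = (19864 - 61671) - 271155 = -41807 - 271155 = -312962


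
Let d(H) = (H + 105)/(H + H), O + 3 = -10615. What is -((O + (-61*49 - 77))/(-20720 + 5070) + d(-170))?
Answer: -566981/532100 ≈ -1.0656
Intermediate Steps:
O = -10618 (O = -3 - 10615 = -10618)
d(H) = (105 + H)/(2*H) (d(H) = (105 + H)/((2*H)) = (105 + H)*(1/(2*H)) = (105 + H)/(2*H))
-((O + (-61*49 - 77))/(-20720 + 5070) + d(-170)) = -((-10618 + (-61*49 - 77))/(-20720 + 5070) + (½)*(105 - 170)/(-170)) = -((-10618 + (-2989 - 77))/(-15650) + (½)*(-1/170)*(-65)) = -((-10618 - 3066)*(-1/15650) + 13/68) = -(-13684*(-1/15650) + 13/68) = -(6842/7825 + 13/68) = -1*566981/532100 = -566981/532100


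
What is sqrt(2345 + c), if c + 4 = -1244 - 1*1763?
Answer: 3*I*sqrt(74) ≈ 25.807*I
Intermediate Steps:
c = -3011 (c = -4 + (-1244 - 1*1763) = -4 + (-1244 - 1763) = -4 - 3007 = -3011)
sqrt(2345 + c) = sqrt(2345 - 3011) = sqrt(-666) = 3*I*sqrt(74)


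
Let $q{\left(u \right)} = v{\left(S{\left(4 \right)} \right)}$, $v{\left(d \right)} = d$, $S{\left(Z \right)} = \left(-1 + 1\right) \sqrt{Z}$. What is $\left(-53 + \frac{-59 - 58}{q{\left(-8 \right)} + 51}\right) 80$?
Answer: $- \frac{75200}{17} \approx -4423.5$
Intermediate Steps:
$S{\left(Z \right)} = 0$ ($S{\left(Z \right)} = 0 \sqrt{Z} = 0$)
$q{\left(u \right)} = 0$
$\left(-53 + \frac{-59 - 58}{q{\left(-8 \right)} + 51}\right) 80 = \left(-53 + \frac{-59 - 58}{0 + 51}\right) 80 = \left(-53 - \frac{117}{51}\right) 80 = \left(-53 - \frac{39}{17}\right) 80 = \left(- \frac{940}{17}\right) 80 = - \frac{75200}{17}$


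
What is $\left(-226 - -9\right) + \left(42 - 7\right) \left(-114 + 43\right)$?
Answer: $-2702$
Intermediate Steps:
$\left(-226 - -9\right) + \left(42 - 7\right) \left(-114 + 43\right) = \left(-226 + 9\right) + \left(42 + \left(-25 + 18\right)\right) \left(-71\right) = -217 + \left(42 - 7\right) \left(-71\right) = -217 + 35 \left(-71\right) = -217 - 2485 = -2702$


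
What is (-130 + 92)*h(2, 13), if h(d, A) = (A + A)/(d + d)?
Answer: -247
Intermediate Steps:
h(d, A) = A/d (h(d, A) = (2*A)/((2*d)) = (2*A)*(1/(2*d)) = A/d)
(-130 + 92)*h(2, 13) = (-130 + 92)*(13/2) = -494/2 = -38*13/2 = -247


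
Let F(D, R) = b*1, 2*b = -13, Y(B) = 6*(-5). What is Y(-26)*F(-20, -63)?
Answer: 195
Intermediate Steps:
Y(B) = -30
b = -13/2 (b = (½)*(-13) = -13/2 ≈ -6.5000)
F(D, R) = -13/2 (F(D, R) = -13/2*1 = -13/2)
Y(-26)*F(-20, -63) = -30*(-13/2) = 195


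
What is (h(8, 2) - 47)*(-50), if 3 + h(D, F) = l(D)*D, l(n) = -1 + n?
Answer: -300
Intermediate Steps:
h(D, F) = -3 + D*(-1 + D) (h(D, F) = -3 + (-1 + D)*D = -3 + D*(-1 + D))
(h(8, 2) - 47)*(-50) = ((-3 + 8*(-1 + 8)) - 47)*(-50) = ((-3 + 8*7) - 47)*(-50) = ((-3 + 56) - 47)*(-50) = (53 - 47)*(-50) = 6*(-50) = -300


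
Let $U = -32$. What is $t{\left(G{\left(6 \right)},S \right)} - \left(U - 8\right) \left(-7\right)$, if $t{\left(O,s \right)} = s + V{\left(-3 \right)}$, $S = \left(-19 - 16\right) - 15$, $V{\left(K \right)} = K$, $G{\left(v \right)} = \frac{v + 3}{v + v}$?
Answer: $-333$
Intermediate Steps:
$G{\left(v \right)} = \frac{3 + v}{2 v}$
$S = -50$ ($S = -35 - 15 = -50$)
$t{\left(O,s \right)} = -3 + s$ ($t{\left(O,s \right)} = s - 3 = -3 + s$)
$t{\left(G{\left(6 \right)},S \right)} - \left(U - 8\right) \left(-7\right) = \left(-3 - 50\right) - \left(-32 - 8\right) \left(-7\right) = -53 - \left(-40\right) \left(-7\right) = -53 - 280 = -333$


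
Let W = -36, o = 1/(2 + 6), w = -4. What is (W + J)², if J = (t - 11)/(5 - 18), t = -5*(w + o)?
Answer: 14523721/10816 ≈ 1342.8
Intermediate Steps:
o = ⅛ (o = 1/8 = ⅛ ≈ 0.12500)
t = 155/8 (t = -5*(-4 + ⅛) = -5*(-31/8) = 155/8 ≈ 19.375)
J = -67/104 (J = (155/8 - 11)/(5 - 18) = (67/8)/(-13) = (67/8)*(-1/13) = -67/104 ≈ -0.64423)
(W + J)² = (-36 - 67/104)² = (-3811/104)² = 14523721/10816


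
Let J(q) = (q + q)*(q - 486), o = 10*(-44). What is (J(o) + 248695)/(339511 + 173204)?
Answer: 70905/34181 ≈ 2.0744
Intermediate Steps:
o = -440
J(q) = 2*q*(-486 + q) (J(q) = (2*q)*(-486 + q) = 2*q*(-486 + q))
(J(o) + 248695)/(339511 + 173204) = (2*(-440)*(-486 - 440) + 248695)/(339511 + 173204) = (2*(-440)*(-926) + 248695)/512715 = (814880 + 248695)*(1/512715) = 1063575*(1/512715) = 70905/34181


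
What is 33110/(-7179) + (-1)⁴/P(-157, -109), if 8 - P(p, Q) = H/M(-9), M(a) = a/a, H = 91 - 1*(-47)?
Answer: -4311479/933270 ≈ -4.6198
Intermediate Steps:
H = 138 (H = 91 + 47 = 138)
M(a) = 1
P(p, Q) = -130 (P(p, Q) = 8 - 138/1 = 8 - 138 = -130)
33110/(-7179) + (-1)⁴/P(-157, -109) = 33110/(-7179) + (-1)⁴/(-130) = 33110*(-1/7179) + 1*(-1/130) = -33110/7179 - 1/130 = -4311479/933270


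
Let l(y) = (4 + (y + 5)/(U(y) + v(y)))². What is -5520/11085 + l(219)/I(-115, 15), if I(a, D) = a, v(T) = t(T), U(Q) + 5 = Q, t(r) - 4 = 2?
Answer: -8013568/11177375 ≈ -0.71695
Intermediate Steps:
t(r) = 6 (t(r) = 4 + 2 = 6)
U(Q) = -5 + Q
v(T) = 6
l(y) = (4 + (5 + y)/(1 + y))² (l(y) = (4 + (y + 5)/((-5 + y) + 6))² = (4 + (5 + y)/(1 + y))²)
-5520/11085 + l(219)/I(-115, 15) = -5520/11085 + ((9 + 5*219)²/(1 + 219)²)/(-115) = -5520*1/11085 + ((9 + 1095)²/220²)*(-1/115) = -368/739 + ((1/48400)*1104²)*(-1/115) = -368/739 + ((1/48400)*1218816)*(-1/115) = -368/739 + (76176/3025)*(-1/115) = -368/739 - 3312/15125 = -8013568/11177375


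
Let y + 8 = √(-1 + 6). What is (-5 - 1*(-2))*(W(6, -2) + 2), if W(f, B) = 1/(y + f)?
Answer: -12 - 3*√5 ≈ -18.708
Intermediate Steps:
y = -8 + √5 (y = -8 + √(-1 + 6) = -8 + √5 ≈ -5.7639)
W(f, B) = 1/(-8 + f + √5) (W(f, B) = 1/((-8 + √5) + f) = 1/(-8 + f + √5))
(-5 - 1*(-2))*(W(6, -2) + 2) = (-5 - 1*(-2))*(1/(-8 + 6 + √5) + 2) = (-5 + 2)*(1/(-2 + √5) + 2) = -3*(2 + 1/(-2 + √5)) = -6 - 3/(-2 + √5)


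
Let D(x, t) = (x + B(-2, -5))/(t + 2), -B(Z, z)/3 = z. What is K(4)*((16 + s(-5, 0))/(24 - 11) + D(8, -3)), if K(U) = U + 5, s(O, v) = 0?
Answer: -2547/13 ≈ -195.92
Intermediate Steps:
K(U) = 5 + U
B(Z, z) = -3*z
D(x, t) = (15 + x)/(2 + t) (D(x, t) = (x - 3*(-5))/(t + 2) = (x + 15)/(2 + t) = (15 + x)/(2 + t))
K(4)*((16 + s(-5, 0))/(24 - 11) + D(8, -3)) = (5 + 4)*((16 + 0)/(24 - 11) + (15 + 8)/(2 - 3)) = 9*(16/13 + 23/(-1)) = 9*(16*(1/13) - 1*23) = 9*(16/13 - 23) = 9*(-283/13) = -2547/13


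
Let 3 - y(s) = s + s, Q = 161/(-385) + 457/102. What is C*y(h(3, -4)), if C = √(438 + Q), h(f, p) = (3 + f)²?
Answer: -23*√13912626090/1870 ≈ -1450.7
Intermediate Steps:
Q = 22789/5610 (Q = 161*(-1/385) + 457*(1/102) = -23/55 + 457/102 = 22789/5610 ≈ 4.0622)
C = √13912626090/5610 (C = √(438 + 22789/5610) = √(2479969/5610) = √13912626090/5610 ≈ 21.025)
y(s) = 3 - 2*s (y(s) = 3 - (s + s) = 3 - 2*s)
C*y(h(3, -4)) = (√13912626090/5610)*(3 - 2*(3 + 3)²) = (√13912626090/5610)*(3 - 2*6²) = (√13912626090/5610)*(3 - 2*36) = (√13912626090/5610)*(3 - 72) = (√13912626090/5610)*(-69) = -23*√13912626090/1870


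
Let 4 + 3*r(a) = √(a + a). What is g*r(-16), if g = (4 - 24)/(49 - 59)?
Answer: -8/3 + 8*I*√2/3 ≈ -2.6667 + 3.7712*I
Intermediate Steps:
r(a) = -4/3 + √2*√a/3 (r(a) = -4/3 + √(a + a)/3 = -4/3 + √(2*a)/3 = -4/3 + (√2*√a)/3 = -4/3 + √2*√a/3)
g = 2 (g = -20/(-10) = -20*(-⅒) = 2)
g*r(-16) = 2*(-4/3 + √2*√(-16)/3) = 2*(-4/3 + √2*(4*I)/3) = 2*(-4/3 + 4*I*√2/3) = -8/3 + 8*I*√2/3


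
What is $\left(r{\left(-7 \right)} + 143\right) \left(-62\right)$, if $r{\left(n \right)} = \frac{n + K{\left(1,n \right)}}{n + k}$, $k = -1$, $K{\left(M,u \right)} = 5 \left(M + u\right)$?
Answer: $- \frac{36611}{4} \approx -9152.8$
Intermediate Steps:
$K{\left(M,u \right)} = 5 M + 5 u$
$r{\left(n \right)} = \frac{5 + 6 n}{-1 + n}$ ($r{\left(n \right)} = \frac{n + \left(5 \cdot 1 + 5 n\right)}{n - 1} = \frac{n + \left(5 + 5 n\right)}{-1 + n} = \frac{5 + 6 n}{-1 + n}$)
$\left(r{\left(-7 \right)} + 143\right) \left(-62\right) = \left(\frac{5 + 6 \left(-7\right)}{-1 - 7} + 143\right) \left(-62\right) = \left(\frac{5 - 42}{-8} + 143\right) \left(-62\right) = \left(\left(- \frac{1}{8}\right) \left(-37\right) + 143\right) \left(-62\right) = \left(\frac{37}{8} + 143\right) \left(-62\right) = \frac{1181}{8} \left(-62\right) = - \frac{36611}{4}$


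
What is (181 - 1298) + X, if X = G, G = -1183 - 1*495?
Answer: -2795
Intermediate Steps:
G = -1678 (G = -1183 - 495 = -1678)
X = -1678
(181 - 1298) + X = (181 - 1298) - 1678 = -1117 - 1678 = -2795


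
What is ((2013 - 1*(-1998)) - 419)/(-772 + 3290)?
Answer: 1796/1259 ≈ 1.4265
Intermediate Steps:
((2013 - 1*(-1998)) - 419)/(-772 + 3290) = ((2013 + 1998) - 419)/2518 = (4011 - 419)*(1/2518) = 3592*(1/2518) = 1796/1259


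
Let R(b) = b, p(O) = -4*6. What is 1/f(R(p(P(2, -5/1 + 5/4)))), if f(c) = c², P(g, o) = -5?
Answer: 1/576 ≈ 0.0017361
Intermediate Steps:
p(O) = -24
1/f(R(p(P(2, -5/1 + 5/4)))) = 1/((-24)²) = 1/576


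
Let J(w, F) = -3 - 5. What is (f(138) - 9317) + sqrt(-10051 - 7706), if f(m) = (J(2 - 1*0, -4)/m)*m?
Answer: -9325 + 3*I*sqrt(1973) ≈ -9325.0 + 133.26*I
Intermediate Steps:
J(w, F) = -8
f(m) = -8 (f(m) = (-8/m)*m = -8)
(f(138) - 9317) + sqrt(-10051 - 7706) = (-8 - 9317) + sqrt(-10051 - 7706) = -9325 + sqrt(-17757) = -9325 + 3*I*sqrt(1973)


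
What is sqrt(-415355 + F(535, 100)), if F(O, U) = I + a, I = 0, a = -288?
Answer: I*sqrt(415643) ≈ 644.7*I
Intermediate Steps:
F(O, U) = -288 (F(O, U) = 0 - 288 = -288)
sqrt(-415355 + F(535, 100)) = sqrt(-415355 - 288) = sqrt(-415643) = I*sqrt(415643)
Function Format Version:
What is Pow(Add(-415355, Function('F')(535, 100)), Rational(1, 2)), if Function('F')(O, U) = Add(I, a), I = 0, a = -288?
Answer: Mul(I, Pow(415643, Rational(1, 2))) ≈ Mul(644.70, I)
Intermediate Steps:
Function('F')(O, U) = -288 (Function('F')(O, U) = Add(0, -288) = -288)
Pow(Add(-415355, Function('F')(535, 100)), Rational(1, 2)) = Pow(Add(-415355, -288), Rational(1, 2)) = Pow(-415643, Rational(1, 2)) = Mul(I, Pow(415643, Rational(1, 2)))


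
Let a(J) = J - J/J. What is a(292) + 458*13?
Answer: 6245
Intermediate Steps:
a(J) = -1 + J (a(J) = J - 1*1 = J - 1 = -1 + J)
a(292) + 458*13 = (-1 + 292) + 458*13 = 291 + 5954 = 6245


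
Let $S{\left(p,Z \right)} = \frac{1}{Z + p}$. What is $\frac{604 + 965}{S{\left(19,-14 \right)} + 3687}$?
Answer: $\frac{7845}{18436} \approx 0.42553$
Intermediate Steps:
$\frac{604 + 965}{S{\left(19,-14 \right)} + 3687} = \frac{604 + 965}{\frac{1}{-14 + 19} + 3687} = \frac{1569}{\frac{1}{5} + 3687} = \frac{1569}{\frac{18436}{5}} = 1569 \cdot \frac{5}{18436} = \frac{7845}{18436}$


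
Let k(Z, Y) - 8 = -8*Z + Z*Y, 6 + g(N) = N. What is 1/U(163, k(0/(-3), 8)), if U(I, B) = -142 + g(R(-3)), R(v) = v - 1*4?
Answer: -1/155 ≈ -0.0064516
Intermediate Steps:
R(v) = -4 + v (R(v) = v - 4 = -4 + v)
g(N) = -6 + N
k(Z, Y) = 8 - 8*Z + Y*Z (k(Z, Y) = 8 + (-8*Z + Z*Y) = 8 + (-8*Z + Y*Z) = 8 - 8*Z + Y*Z)
U(I, B) = -155 (U(I, B) = -142 + (-6 + (-4 - 3)) = -142 + (-6 - 7) = -142 - 13 = -155)
1/U(163, k(0/(-3), 8)) = 1/(-155) = -1/155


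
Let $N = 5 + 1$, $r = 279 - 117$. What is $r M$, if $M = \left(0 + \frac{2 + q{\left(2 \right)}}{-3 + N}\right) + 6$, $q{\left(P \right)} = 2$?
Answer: $1188$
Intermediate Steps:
$r = 162$ ($r = 279 - 117 = 162$)
$N = 6$
$M = \frac{22}{3}$ ($M = \left(0 + \frac{2 + 2}{-3 + 6}\right) + 6 = \left(0 + \frac{4}{3}\right) + 6 = \frac{4}{3} + 6 = \frac{22}{3} \approx 7.3333$)
$r M = 162 \cdot \frac{22}{3} = 1188$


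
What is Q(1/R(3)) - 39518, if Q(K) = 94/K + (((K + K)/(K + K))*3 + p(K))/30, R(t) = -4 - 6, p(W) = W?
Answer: -12137371/300 ≈ -40458.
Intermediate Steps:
R(t) = -10
Q(K) = 1/10 + 94/K + K/30 (Q(K) = 94/K + (((K + K)/(K + K))*3 + K)/30 = 94/K + (((2*K)/((2*K)))*3 + K)*(1/30) = 94/K + (((2*K)*(1/(2*K)))*3 + K)*(1/30) = 94/K + (1*3 + K)*(1/30) = 94/K + (3 + K)*(1/30) = 94/K + (1/10 + K/30) = 1/10 + 94/K + K/30)
Q(1/R(3)) - 39518 = (2820 + (3 + 1/(-10))/(-10))/(30*(1/(-10))) - 39518 = (2820 - (3 - 1/10)/10)/(30*(-1/10)) - 39518 = (1/30)*(-10)*(2820 - 1/10*29/10) - 39518 = (1/30)*(-10)*(2820 - 29/100) - 39518 = (1/30)*(-10)*(281971/100) - 39518 = -281971/300 - 39518 = -12137371/300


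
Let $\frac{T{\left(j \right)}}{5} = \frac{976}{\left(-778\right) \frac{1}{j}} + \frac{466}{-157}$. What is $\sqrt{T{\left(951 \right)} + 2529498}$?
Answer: $\frac{4 \sqrt{588281152731562}}{61073} \approx 1588.6$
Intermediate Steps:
$T{\left(j \right)} = - \frac{2330}{157} - \frac{2440 j}{389}$ ($T{\left(j \right)} = 5 \left(\frac{976}{\left(-778\right) \frac{1}{j}} + \frac{466}{-157}\right) = 5 \left(976 \left(- \frac{j}{778}\right) + 466 \left(- \frac{1}{157}\right)\right) = 5 \left(- \frac{488 j}{389} - \frac{466}{157}\right) = 5 \left(- \frac{466}{157} - \frac{488 j}{389}\right) = - \frac{2330}{157} - \frac{2440 j}{389}$)
$\sqrt{T{\left(951 \right)} + 2529498} = \sqrt{\left(- \frac{2330}{157} - \frac{2320440}{389}\right) + 2529498} = \sqrt{- \frac{365215450}{61073} + 2529498} = \sqrt{\frac{154118815904}{61073}} = \frac{4 \sqrt{588281152731562}}{61073}$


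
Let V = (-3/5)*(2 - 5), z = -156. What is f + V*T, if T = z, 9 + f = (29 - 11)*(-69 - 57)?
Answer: -12789/5 ≈ -2557.8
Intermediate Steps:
f = -2277 (f = -9 + (29 - 11)*(-69 - 57) = -9 + 18*(-126) = -9 - 2268 = -2277)
V = 9/5 (V = -3*⅕*(-3) = -⅗*(-3) = 9/5 ≈ 1.8000)
T = -156
f + V*T = -2277 + (9/5)*(-156) = -2277 - 1404/5 = -12789/5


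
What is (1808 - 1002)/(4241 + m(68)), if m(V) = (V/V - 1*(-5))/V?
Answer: 27404/144197 ≈ 0.19005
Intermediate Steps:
m(V) = 6/V (m(V) = (1 + 5)/V = 6/V)
(1808 - 1002)/(4241 + m(68)) = (1808 - 1002)/(4241 + 6/68) = 806/(4241 + 6*(1/68)) = 806/(4241 + 3/34) = 806/(144197/34) = 806*(34/144197) = 27404/144197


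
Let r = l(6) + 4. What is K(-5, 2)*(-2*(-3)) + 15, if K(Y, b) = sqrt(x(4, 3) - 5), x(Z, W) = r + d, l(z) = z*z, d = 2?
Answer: 15 + 6*sqrt(37) ≈ 51.497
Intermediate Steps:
l(z) = z**2
r = 40 (r = 6**2 + 4 = 36 + 4 = 40)
x(Z, W) = 42 (x(Z, W) = 40 + 2 = 42)
K(Y, b) = sqrt(37) (K(Y, b) = sqrt(42 - 5) = sqrt(37))
K(-5, 2)*(-2*(-3)) + 15 = sqrt(37)*(-2*(-3)) + 15 = sqrt(37)*6 + 15 = 6*sqrt(37) + 15 = 15 + 6*sqrt(37)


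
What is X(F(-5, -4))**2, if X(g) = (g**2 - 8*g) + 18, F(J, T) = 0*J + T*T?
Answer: 21316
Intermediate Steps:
F(J, T) = T**2 (F(J, T) = 0 + T**2 = T**2)
X(g) = 18 + g**2 - 8*g
X(F(-5, -4))**2 = (18 + ((-4)**2)**2 - 8*(-4)**2)**2 = (18 + 16**2 - 8*16)**2 = (18 + 256 - 128)**2 = 146**2 = 21316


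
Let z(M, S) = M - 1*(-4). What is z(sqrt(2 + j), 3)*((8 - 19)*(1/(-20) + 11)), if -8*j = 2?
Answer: -2409/5 - 2409*sqrt(7)/40 ≈ -641.14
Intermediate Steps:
j = -1/4 (j = -1/8*2 = -1/4 ≈ -0.25000)
z(M, S) = 4 + M (z(M, S) = M + 4 = 4 + M)
z(sqrt(2 + j), 3)*((8 - 19)*(1/(-20) + 11)) = (4 + sqrt(2 - 1/4))*((8 - 19)*(1/(-20) + 11)) = (4 + sqrt(7/4))*(-11*(-1/20 + 11)) = (4 + sqrt(7)/2)*(-11*219/20) = (4 + sqrt(7)/2)*(-2409/20) = -2409/5 - 2409*sqrt(7)/40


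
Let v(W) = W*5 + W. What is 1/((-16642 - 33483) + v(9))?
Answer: -1/50071 ≈ -1.9972e-5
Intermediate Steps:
v(W) = 6*W (v(W) = 5*W + W = 6*W)
1/((-16642 - 33483) + v(9)) = 1/((-16642 - 33483) + 6*9) = 1/(-50125 + 54) = 1/(-50071) = -1/50071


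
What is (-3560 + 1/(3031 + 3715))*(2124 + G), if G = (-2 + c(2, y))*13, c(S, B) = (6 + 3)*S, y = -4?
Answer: -28002374994/3373 ≈ -8.3019e+6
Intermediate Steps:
c(S, B) = 9*S
G = 208 (G = (-2 + 9*2)*13 = (-2 + 18)*13 = 16*13 = 208)
(-3560 + 1/(3031 + 3715))*(2124 + G) = (-3560 + 1/(3031 + 3715))*(2124 + 208) = (-3560 + 1/6746)*2332 = -24015759/6746*2332 = -28002374994/3373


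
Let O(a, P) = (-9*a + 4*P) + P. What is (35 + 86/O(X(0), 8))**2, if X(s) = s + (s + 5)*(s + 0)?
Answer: 552049/400 ≈ 1380.1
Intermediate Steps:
X(s) = s + s*(5 + s) (X(s) = s + (5 + s)*s = s + s*(5 + s))
O(a, P) = -9*a + 5*P
(35 + 86/O(X(0), 8))**2 = (35 + 86/(-0*(6 + 0) + 5*8))**2 = (35 + 86/(-0*6 + 40))**2 = (35 + 86/(-9*0 + 40))**2 = (35 + 86/(0 + 40))**2 = (35 + 86/40)**2 = (35 + 86*(1/40))**2 = (35 + 43/20)**2 = (743/20)**2 = 552049/400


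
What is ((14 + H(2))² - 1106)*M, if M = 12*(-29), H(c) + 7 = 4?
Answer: 342780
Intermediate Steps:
H(c) = -3 (H(c) = -7 + 4 = -3)
M = -348
((14 + H(2))² - 1106)*M = ((14 - 3)² - 1106)*(-348) = (11² - 1106)*(-348) = (121 - 1106)*(-348) = -985*(-348) = 342780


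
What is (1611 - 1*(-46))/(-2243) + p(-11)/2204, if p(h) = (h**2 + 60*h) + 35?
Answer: -1195625/1235893 ≈ -0.96742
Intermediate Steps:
p(h) = 35 + h**2 + 60*h
(1611 - 1*(-46))/(-2243) + p(-11)/2204 = (1611 - 1*(-46))/(-2243) + (35 + (-11)**2 + 60*(-11))/2204 = (1611 + 46)*(-1/2243) + (35 + 121 - 660)*(1/2204) = 1657*(-1/2243) - 504*1/2204 = -1657/2243 - 126/551 = -1195625/1235893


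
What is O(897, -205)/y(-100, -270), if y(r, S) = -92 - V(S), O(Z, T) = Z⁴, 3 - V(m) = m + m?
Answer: -647395642881/635 ≈ -1.0195e+9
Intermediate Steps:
V(m) = 3 - 2*m (V(m) = 3 - (m + m) = 3 - 2*m)
y(r, S) = -95 + 2*S (y(r, S) = -92 - (3 - 2*S) = -92 + (-3 + 2*S) = -95 + 2*S)
O(897, -205)/y(-100, -270) = 897⁴/(-95 + 2*(-270)) = 647395642881/(-95 - 540) = 647395642881/(-635) = 647395642881*(-1/635) = -647395642881/635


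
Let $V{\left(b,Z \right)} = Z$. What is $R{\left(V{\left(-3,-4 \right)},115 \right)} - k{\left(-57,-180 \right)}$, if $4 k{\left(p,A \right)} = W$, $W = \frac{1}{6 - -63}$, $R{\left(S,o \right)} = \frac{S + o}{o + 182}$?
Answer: $\frac{3371}{9108} \approx 0.37011$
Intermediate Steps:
$R{\left(S,o \right)} = \frac{S + o}{182 + o}$
$W = \frac{1}{69}$ ($W = \frac{1}{6 + 63} = \frac{1}{69} \approx 0.014493$)
$k{\left(p,A \right)} = \frac{1}{276}$ ($k{\left(p,A \right)} = \frac{1}{4} \cdot \frac{1}{69} = \frac{1}{276}$)
$R{\left(V{\left(-3,-4 \right)},115 \right)} - k{\left(-57,-180 \right)} = \frac{-4 + 115}{182 + 115} - \frac{1}{276} = \frac{1}{297} \cdot 111 - \frac{1}{276} = \frac{37}{99} - \frac{1}{276} = \frac{3371}{9108}$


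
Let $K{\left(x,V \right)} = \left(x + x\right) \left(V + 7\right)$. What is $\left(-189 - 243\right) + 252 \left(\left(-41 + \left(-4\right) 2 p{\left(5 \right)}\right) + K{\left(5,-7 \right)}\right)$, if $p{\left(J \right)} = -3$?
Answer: $-4716$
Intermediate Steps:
$K{\left(x,V \right)} = 2 x \left(7 + V\right)$
$\left(-189 - 243\right) + 252 \left(\left(-41 + \left(-4\right) 2 p{\left(5 \right)}\right) + K{\left(5,-7 \right)}\right) = \left(-189 - 243\right) + 252 \left(\left(-41 + \left(-4\right) 2 \left(-3\right)\right) + 2 \cdot 5 \left(7 - 7\right)\right) = -432 + 252 \left(\left(-41 - -24\right) + 2 \cdot 5 \cdot 0\right) = -432 + 252 \left(\left(-41 + 24\right) + 0\right) = -432 + 252 \left(-17 + 0\right) = -432 + 252 \left(-17\right) = -432 - 4284 = -4716$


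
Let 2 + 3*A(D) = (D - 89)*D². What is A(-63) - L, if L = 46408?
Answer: -742514/3 ≈ -2.4750e+5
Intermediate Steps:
A(D) = -⅔ + D²*(-89 + D)/3 (A(D) = -⅔ + ((D - 89)*D²)/3 = -⅔ + ((-89 + D)*D²)/3 = -⅔ + (D²*(-89 + D))/3 = -⅔ + D²*(-89 + D)/3)
A(-63) - L = (-⅔ - 89/3*(-63)² + (⅓)*(-63)³) - 1*46408 = (-⅔ - 89/3*3969 + (⅓)*(-250047)) - 46408 = (-⅔ - 117747 - 83349) - 46408 = -603290/3 - 46408 = -742514/3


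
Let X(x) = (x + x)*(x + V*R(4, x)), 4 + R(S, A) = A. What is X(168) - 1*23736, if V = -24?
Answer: -1289784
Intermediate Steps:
R(S, A) = -4 + A
X(x) = 2*x*(96 - 23*x) (X(x) = (x + x)*(x - 24*(-4 + x)) = (2*x)*(x + (96 - 24*x)) = (2*x)*(96 - 23*x) = 2*x*(96 - 23*x))
X(168) - 1*23736 = 2*168*(96 - 23*168) - 1*23736 = 2*168*(96 - 3864) - 23736 = 2*168*(-3768) - 23736 = -1266048 - 23736 = -1289784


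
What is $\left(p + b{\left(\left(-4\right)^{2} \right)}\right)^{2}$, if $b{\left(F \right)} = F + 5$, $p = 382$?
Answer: $162409$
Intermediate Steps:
$b{\left(F \right)} = 5 + F$
$\left(p + b{\left(\left(-4\right)^{2} \right)}\right)^{2} = \left(382 + \left(5 + \left(-4\right)^{2}\right)\right)^{2} = \left(382 + \left(5 + 16\right)\right)^{2} = \left(382 + 21\right)^{2} = 403^{2} = 162409$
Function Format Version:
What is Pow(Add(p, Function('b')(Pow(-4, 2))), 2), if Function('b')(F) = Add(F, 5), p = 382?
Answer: 162409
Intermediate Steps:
Function('b')(F) = Add(5, F)
Pow(Add(p, Function('b')(Pow(-4, 2))), 2) = Pow(Add(382, Add(5, Pow(-4, 2))), 2) = Pow(Add(382, Add(5, 16)), 2) = Pow(Add(382, 21), 2) = Pow(403, 2) = 162409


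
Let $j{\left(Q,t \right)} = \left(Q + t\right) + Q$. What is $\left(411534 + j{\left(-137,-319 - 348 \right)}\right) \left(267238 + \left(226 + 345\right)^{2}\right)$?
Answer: $243596204447$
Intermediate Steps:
$j{\left(Q,t \right)} = t + 2 Q$
$\left(411534 + j{\left(-137,-319 - 348 \right)}\right) \left(267238 + \left(226 + 345\right)^{2}\right) = \left(411534 + \left(\left(-319 - 348\right) + 2 \left(-137\right)\right)\right) \left(267238 + \left(226 + 345\right)^{2}\right) = \left(411534 - 941\right) \left(267238 + 571^{2}\right) = \left(411534 - 941\right) \left(267238 + 326041\right) = 410593 \cdot 593279 = 243596204447$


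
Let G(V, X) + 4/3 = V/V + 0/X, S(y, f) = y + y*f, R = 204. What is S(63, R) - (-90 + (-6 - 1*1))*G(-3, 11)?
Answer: 38648/3 ≈ 12883.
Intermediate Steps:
S(y, f) = y + f*y
G(V, X) = -1/3 (G(V, X) = -4/3 + (V/V + 0/X) = -4/3 + (1 + 0) = -4/3 + 1 = -1/3)
S(63, R) - (-90 + (-6 - 1*1))*G(-3, 11) = 63*(1 + 204) - (-90 + (-6 - 1*1))*(-1)/3 = 63*205 - (-90 + (-6 - 1))*(-1)/3 = 12915 - (-90 - 7)*(-1)/3 = 12915 - (-97)*(-1)/3 = 12915 - 1*97/3 = 12915 - 97/3 = 38648/3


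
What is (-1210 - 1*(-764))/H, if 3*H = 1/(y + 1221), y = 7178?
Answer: -11237862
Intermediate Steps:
H = 1/25197 (H = 1/(3*(7178 + 1221)) = (⅓)/8399 = (⅓)*(1/8399) = 1/25197 ≈ 3.9687e-5)
(-1210 - 1*(-764))/H = (-1210 - 1*(-764))/(1/25197) = (-1210 + 764)*25197 = -446*25197 = -11237862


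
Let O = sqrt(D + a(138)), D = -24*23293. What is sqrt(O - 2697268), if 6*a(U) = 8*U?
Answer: 2*sqrt(-674317 + 4*I*sqrt(2183)) ≈ 0.22759 + 1642.3*I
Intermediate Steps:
a(U) = 4*U/3 (a(U) = (8*U)/6 = 4*U/3)
D = -559032
O = 16*I*sqrt(2183) (O = sqrt(-559032 + (4/3)*138) = sqrt(-559032 + 184) = sqrt(-558848) = 16*I*sqrt(2183) ≈ 747.56*I)
sqrt(O - 2697268) = sqrt(16*I*sqrt(2183) - 2697268) = sqrt(-2697268 + 16*I*sqrt(2183))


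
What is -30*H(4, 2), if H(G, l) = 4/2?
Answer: -60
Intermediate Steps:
H(G, l) = 2 (H(G, l) = 4*(½) = 2)
-30*H(4, 2) = -30*2 = -60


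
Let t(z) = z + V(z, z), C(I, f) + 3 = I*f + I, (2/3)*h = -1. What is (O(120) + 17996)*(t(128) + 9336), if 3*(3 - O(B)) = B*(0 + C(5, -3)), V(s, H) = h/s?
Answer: 44867481339/256 ≈ 1.7526e+8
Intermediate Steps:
h = -3/2 (h = (3/2)*(-1) = -3/2 ≈ -1.5000)
C(I, f) = -3 + I + I*f (C(I, f) = -3 + (I*f + I) = -3 + (I + I*f) = -3 + I + I*f)
V(s, H) = -3/(2*s)
O(B) = 3 + 13*B/3 (O(B) = 3 - B*(0 + (-3 + 5 + 5*(-3)))/3 = 3 - B*(0 + (-3 + 5 - 15))/3 = 3 - B*(0 - 13)/3 = 3 - B*(-13)/3 = 3 - (-13)*B/3 = 3 + 13*B/3)
t(z) = z - 3/(2*z)
(O(120) + 17996)*(t(128) + 9336) = ((3 + (13/3)*120) + 17996)*((128 - 3/2/128) + 9336) = ((3 + 520) + 17996)*((128 - 3/2*1/128) + 9336) = (523 + 17996)*((128 - 3/256) + 9336) = 18519*(32765/256 + 9336) = 18519*(2422781/256) = 44867481339/256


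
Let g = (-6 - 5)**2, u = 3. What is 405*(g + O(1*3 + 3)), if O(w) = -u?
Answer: 47790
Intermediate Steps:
O(w) = -3 (O(w) = -1*3 = -3)
g = 121 (g = (-11)**2 = 121)
405*(g + O(1*3 + 3)) = 405*(121 - 3) = 405*118 = 47790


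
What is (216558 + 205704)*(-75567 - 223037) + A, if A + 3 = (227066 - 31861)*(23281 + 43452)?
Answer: -113062506986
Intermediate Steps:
A = 13026615262 (A = -3 + (227066 - 31861)*(23281 + 43452) = -3 + 195205*66733 = -3 + 13026615265 = 13026615262)
(216558 + 205704)*(-75567 - 223037) + A = (216558 + 205704)*(-75567 - 223037) + 13026615262 = 422262*(-298604) + 13026615262 = -126089122248 + 13026615262 = -113062506986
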